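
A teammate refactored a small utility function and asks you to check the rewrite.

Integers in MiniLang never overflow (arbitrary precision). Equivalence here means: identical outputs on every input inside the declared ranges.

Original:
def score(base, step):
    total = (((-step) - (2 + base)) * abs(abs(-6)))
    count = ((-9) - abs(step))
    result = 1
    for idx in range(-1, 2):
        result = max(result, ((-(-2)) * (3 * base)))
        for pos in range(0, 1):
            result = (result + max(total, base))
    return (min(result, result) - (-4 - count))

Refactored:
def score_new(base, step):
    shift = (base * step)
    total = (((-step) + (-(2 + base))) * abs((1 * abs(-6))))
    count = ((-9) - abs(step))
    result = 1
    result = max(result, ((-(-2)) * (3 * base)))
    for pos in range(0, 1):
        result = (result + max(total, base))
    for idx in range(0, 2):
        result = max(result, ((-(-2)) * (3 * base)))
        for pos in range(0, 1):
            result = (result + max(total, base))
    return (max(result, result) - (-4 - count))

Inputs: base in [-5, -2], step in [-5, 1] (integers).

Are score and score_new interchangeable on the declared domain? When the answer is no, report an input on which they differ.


Although `min(result, result)` became `max(result, result)`, no input in the stated domain can expose it.
Spot check at base=-4, step=0 — score: total becomes 12; next count becomes -9; next result becomes 1; next at idx=-1:; next result becomes 1; next at pos=0:; next result becomes 13; next at idx=0:; next result becomes 13; next at pos=0:; next result becomes 25; next at idx=1:; next result becomes 25; next at pos=0:; next result becomes 37; next final value 32. score_new: shift becomes 0; next total becomes 12; next count becomes -9; next result becomes 1; next result becomes 1; next at pos=0:; next result becomes 13; next at idx=0:; next result becomes 13; next at pos=0:; next result becomes 25; next at idx=1:; next result becomes 25; next at pos=0:; next result becomes 37; next final value 32. Both give 32.
Every one of the 28 inputs gives matching results.
verdict: equivalent


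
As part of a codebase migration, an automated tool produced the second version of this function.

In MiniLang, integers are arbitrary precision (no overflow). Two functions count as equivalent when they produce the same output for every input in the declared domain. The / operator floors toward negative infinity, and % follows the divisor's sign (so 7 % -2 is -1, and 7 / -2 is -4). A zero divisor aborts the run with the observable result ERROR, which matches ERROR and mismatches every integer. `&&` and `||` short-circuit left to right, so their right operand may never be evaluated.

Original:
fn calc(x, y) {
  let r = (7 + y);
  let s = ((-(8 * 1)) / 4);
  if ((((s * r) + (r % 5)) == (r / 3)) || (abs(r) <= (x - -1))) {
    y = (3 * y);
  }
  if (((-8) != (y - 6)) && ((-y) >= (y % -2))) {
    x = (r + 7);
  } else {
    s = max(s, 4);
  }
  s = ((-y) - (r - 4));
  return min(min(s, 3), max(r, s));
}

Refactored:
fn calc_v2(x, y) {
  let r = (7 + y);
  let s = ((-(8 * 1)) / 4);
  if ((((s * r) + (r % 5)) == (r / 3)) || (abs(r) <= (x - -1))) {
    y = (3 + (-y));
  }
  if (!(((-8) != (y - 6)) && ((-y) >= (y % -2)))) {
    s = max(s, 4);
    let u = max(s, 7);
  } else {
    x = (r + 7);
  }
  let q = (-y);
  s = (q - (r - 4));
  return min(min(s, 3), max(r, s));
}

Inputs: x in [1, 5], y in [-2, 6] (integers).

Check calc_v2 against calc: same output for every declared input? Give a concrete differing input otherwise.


There is a counterexample at x=4, y=-2: 3 on one side, -6 on the other.
calc: r := 5 | s := -2 | ((((s * r) + (r % 5)) == (r / 3)) || (abs(r) <= (x - -1))): true | y := -6 | (((-8) != (y - 6)) && ((-y) >= (y % -2))): true | x := 12 | s := 5 | result 3
calc_v2: r := 5 | s := -2 | ((((s * r) + (r % 5)) == (r / 3)) || (abs(r) <= (x - -1))): true | y := 5 | (!(((-8) != (y - 6)) && ((-y) >= (y % -2)))): true | s := 4 | u := 7 | q := -5 | s := -6 | result -6
verdict: not equivalent; witness: x=4, y=-2


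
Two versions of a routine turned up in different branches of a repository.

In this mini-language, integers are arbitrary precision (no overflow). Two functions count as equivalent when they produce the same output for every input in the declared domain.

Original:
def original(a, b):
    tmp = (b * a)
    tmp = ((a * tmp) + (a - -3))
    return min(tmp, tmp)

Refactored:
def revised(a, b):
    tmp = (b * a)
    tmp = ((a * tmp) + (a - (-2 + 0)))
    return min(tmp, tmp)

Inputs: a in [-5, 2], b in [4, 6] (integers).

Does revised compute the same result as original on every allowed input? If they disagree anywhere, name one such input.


Evaluate both at a=-5, b=4.
original: tmp becomes -20; next tmp becomes 98; next final value 98
revised: tmp becomes -20; next tmp becomes 97; next final value 97
98 != 97, so the rewrite changes behavior.
verdict: not equivalent; witness: a=-5, b=4


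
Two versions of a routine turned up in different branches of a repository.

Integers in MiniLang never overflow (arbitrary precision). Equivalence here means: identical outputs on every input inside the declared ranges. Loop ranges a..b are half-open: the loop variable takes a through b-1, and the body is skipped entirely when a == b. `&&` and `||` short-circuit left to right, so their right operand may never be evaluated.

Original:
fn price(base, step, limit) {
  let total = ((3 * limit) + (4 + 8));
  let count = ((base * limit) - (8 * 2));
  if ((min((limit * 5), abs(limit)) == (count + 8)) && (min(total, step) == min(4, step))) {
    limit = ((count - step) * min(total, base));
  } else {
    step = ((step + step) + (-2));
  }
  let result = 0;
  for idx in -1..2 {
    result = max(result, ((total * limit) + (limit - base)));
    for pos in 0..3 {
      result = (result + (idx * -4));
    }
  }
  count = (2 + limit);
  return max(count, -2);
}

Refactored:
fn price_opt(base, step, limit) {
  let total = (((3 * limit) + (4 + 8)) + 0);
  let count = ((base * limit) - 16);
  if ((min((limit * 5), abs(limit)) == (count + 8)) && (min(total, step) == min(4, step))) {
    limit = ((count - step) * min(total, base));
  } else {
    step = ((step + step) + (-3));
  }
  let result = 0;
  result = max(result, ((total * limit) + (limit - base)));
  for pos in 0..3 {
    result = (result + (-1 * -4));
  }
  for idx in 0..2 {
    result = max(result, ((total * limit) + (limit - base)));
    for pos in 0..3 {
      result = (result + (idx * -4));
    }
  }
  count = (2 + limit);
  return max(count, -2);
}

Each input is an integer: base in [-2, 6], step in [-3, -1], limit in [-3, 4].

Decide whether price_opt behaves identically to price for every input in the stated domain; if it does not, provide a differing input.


The suspicious edit (`2` became `3`) never changes the result for any input inside the declared domain; all 216 inputs agree.
verdict: equivalent


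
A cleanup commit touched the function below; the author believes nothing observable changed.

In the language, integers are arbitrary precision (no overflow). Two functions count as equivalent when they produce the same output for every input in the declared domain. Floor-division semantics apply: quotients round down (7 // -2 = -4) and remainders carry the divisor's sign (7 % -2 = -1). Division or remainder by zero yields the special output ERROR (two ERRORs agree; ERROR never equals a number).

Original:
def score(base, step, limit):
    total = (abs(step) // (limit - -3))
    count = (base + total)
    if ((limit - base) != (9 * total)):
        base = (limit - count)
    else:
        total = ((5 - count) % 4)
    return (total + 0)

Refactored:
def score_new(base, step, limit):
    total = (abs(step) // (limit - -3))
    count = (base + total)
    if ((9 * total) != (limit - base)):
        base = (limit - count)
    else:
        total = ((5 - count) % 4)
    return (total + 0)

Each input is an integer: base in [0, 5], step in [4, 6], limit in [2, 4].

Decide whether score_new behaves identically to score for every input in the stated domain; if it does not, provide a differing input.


Behavior is preserved: although same computation, different form, the outputs never diverge.
Spot check at base=0, step=6, limit=3 — score: total = 1; count = 1; ((limit - base) != (9 * total)) -> true; base = 2; return 1. score_new: total = 1; count = 1; ((9 * total) != (limit - base)) -> true; base = 2; return 1. Both give 1.
An exhaustive pass over the 54 declared inputs shows identical outputs.
verdict: equivalent


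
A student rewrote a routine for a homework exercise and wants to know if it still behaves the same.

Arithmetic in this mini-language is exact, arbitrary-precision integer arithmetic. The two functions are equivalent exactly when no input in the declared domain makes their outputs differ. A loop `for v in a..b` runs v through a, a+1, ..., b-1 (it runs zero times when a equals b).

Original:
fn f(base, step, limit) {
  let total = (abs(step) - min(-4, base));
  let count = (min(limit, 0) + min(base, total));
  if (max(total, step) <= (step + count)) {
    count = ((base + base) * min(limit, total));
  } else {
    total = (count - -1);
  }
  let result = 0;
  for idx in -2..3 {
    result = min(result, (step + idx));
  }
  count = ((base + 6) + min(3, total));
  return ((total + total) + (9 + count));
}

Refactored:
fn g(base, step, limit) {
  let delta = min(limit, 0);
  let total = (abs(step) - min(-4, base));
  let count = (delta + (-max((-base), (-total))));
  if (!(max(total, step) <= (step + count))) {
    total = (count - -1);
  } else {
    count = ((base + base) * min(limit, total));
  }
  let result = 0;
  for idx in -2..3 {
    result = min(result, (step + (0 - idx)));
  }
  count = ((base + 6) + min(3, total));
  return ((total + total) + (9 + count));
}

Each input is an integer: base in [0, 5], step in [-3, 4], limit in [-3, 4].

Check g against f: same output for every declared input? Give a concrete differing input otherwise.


Reading the diff, among the changes: constant usage differs, and arithmetic usage differs, and local variable names differ, and min/max/abs usage differs, and statement counts differ, and boolean connective usage differs.
Spot check at base=5, step=-2, limit=1 — f: total becomes 6; next count becomes 5; next (max(total, step) <= (step + count)) evaluates to false; next total becomes 6; next result becomes 0; next at idx=-2:; next result becomes -4; next at idx=-1:; next result becomes -4; next at idx=0:; next result becomes -4; next at idx=1:; next result becomes -4; next at idx=2:; next result becomes -4; next count becomes 14; next final value 35. g: delta becomes 0; next total becomes 6; next count becomes 5; next (!(max(total, step) <= (step + count))) evaluates to true; next total becomes 6; next result becomes 0; next at idx=-2:; next result becomes 0; next at idx=-1:; next result becomes -1; next at idx=0:; next result becomes -2; next at idx=1:; next result becomes -3; next at idx=2:; next result becomes -4; next count becomes 14; next final value 35. Both give 35.
Every one of the 384 inputs gives matching results.
verdict: equivalent


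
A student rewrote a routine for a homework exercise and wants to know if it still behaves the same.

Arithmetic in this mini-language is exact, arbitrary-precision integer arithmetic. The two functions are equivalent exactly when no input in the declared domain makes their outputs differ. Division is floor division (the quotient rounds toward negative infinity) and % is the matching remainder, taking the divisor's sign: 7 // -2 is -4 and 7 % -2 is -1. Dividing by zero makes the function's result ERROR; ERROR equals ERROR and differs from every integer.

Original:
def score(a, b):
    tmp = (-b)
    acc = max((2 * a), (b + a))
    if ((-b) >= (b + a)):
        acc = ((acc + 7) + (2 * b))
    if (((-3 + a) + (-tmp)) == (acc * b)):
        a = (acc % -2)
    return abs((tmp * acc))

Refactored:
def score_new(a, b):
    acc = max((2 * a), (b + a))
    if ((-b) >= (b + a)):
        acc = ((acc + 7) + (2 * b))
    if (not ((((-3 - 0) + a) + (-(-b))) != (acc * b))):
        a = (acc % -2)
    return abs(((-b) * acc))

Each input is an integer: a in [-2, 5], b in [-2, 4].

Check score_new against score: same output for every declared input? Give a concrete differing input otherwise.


Equivalent — the differences include comparison usage differs; also arithmetic usage differs; also constant usage differs; also statement counts differ; also boolean connective usage differs; also local variable names differ, yet no declared input distinguishes the two.
Spot check at a=2, b=4 — score: tmp := -4 | acc := 6 | ((-b) >= (b + a)): false | (((-3 + a) + (-tmp)) == (acc * b)): false | result 24. score_new: acc := 6 | ((-b) >= (b + a)): false | (not ((((-3 - 0) + a) + (-(-b))) != (acc * b))): false | result 24. Both give 24.
An exhaustive pass over the 56 declared inputs shows identical outputs.
verdict: equivalent


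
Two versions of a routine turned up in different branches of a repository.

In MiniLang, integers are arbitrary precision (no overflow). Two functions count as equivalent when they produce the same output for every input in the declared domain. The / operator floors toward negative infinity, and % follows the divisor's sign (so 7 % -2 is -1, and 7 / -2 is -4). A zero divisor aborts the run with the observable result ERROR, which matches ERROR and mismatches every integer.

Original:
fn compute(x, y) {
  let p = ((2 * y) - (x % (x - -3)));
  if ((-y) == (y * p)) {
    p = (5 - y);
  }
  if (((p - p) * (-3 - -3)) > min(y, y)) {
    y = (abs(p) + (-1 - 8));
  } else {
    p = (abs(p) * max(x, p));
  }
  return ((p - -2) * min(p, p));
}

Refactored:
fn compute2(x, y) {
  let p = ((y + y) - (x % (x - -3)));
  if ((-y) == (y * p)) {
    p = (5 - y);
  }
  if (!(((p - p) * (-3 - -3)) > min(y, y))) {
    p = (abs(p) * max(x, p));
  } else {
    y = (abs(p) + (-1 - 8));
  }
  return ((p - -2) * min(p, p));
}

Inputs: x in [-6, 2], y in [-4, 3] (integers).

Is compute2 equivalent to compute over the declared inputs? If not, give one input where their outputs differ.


Comparing the listings, the differences include: constant usage differs; arithmetic usage differs; boolean connective usage differs.
As a probe, take x=-1, y=-4: compute runs p = -9; ((-y) == (y * p)) -> false; (((p - p) * (-3 - -3)) > min(y, y)) -> true; y = 0; return 63; compute2 runs p = -9; ((-y) == (y * p)) -> false; (!(((p - p) * (-3 - -3)) > min(y, y))) -> false; y = 0; return 63; both end at 63.
Every one of the 72 inputs gives matching results.
verdict: equivalent


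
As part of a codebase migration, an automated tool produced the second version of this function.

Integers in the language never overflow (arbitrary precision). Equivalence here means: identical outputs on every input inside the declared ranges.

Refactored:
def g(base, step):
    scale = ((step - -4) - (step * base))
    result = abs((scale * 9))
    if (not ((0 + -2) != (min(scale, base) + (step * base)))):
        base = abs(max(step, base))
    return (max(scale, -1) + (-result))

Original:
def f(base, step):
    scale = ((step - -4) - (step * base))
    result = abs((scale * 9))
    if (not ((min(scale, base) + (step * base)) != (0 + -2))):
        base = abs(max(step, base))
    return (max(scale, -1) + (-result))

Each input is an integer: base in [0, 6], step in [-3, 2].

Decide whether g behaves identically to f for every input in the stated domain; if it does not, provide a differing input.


Comparing the listings, the differences include: same computation, different form.
As a probe, take base=6, step=-1: f runs scale = 9; result = 81; (not ((min(scale, base) + (step * base)) != (0 + -2))) -> false; return -72; g runs scale = 9; result = 81; (not ((0 + -2) != (min(scale, base) + (step * base)))) -> false; return -72; both end at -72.
Across all 42 domain points the two functions coincide.
verdict: equivalent


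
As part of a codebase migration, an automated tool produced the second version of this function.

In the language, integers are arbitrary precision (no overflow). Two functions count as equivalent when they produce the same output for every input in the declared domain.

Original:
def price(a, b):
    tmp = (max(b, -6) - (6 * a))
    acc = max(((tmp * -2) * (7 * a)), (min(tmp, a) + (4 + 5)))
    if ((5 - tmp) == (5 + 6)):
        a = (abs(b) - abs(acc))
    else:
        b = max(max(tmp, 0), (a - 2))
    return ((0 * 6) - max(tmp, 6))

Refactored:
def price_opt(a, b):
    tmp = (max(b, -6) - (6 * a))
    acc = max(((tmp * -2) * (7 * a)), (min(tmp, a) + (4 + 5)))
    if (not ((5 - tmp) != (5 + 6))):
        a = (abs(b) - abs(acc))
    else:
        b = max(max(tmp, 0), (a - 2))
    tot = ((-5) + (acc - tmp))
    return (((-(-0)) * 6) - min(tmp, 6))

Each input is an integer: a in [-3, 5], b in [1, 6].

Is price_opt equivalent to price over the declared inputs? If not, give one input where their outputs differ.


There is a counterexample at a=-3, b=1: -19 on one side, -6 on the other.
price: tmp = 19; acc = 798; ((5 - tmp) == (5 + 6)) -> false; b = 19; return -19
price_opt: tmp = 19; acc = 798; (not ((5 - tmp) != (5 + 6))) -> false; b = 19; tot = 774; return -6
verdict: not equivalent; witness: a=-3, b=1


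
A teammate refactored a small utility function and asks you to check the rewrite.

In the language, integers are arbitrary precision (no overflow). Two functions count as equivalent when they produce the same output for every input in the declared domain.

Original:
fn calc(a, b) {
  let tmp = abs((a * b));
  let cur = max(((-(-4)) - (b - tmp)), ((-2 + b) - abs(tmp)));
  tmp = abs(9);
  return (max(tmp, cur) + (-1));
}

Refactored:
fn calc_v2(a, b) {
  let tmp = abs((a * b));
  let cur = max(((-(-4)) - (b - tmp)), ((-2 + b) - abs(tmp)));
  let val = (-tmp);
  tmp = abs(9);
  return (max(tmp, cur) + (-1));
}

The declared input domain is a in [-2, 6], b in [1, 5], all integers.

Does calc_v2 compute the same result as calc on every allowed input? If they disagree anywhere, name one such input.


Comparing the listings, the differences include: local variable names differ; also statement counts differ.
As a probe, take a=-1, b=4: calc runs tmp becomes 4; next cur becomes 4; next tmp becomes 9; next final value 8; calc_v2 runs tmp becomes 4; next cur becomes 4; next val becomes -4; next tmp becomes 9; next final value 8; both end at 8.
An exhaustive pass over the 45 declared inputs shows identical outputs.
verdict: equivalent


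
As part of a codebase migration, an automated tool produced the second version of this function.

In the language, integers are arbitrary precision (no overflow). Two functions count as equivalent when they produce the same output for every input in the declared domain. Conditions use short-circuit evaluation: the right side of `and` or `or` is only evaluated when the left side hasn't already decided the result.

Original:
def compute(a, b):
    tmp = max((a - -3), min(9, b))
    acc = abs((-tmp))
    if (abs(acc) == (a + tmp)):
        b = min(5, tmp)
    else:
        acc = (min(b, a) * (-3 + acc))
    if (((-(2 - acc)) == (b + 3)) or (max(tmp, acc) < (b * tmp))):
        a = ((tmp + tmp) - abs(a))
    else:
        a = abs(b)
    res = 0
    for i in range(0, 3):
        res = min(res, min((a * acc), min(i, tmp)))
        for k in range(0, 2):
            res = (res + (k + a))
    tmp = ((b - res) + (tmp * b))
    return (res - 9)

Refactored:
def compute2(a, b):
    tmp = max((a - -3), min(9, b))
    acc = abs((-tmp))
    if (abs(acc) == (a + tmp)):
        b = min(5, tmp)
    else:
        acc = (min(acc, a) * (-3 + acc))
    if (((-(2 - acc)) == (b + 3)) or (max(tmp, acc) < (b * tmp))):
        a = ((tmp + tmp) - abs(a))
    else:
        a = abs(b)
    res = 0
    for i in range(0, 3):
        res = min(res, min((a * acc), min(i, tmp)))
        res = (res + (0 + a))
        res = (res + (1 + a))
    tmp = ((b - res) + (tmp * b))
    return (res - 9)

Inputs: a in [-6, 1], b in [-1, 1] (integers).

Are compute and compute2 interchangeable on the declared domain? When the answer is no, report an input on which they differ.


Run the pair on a=1, b=-1.
compute: tmp := 4 | acc := 4 | (abs(acc) == (a + tmp)): false | acc := -1 | (((-(2 - acc)) == (b + 3)) or (max(tmp, acc) < (b * tmp))): false | a := 1 | res := 0 | iter i=0: | res := -1 | iter k=0: | res := 0 | iter k=1: | res := 2 | iter i=1: | res := -1 | iter k=0: | res := 0 | iter k=1: | res := 2 | iter i=2: | res := -1 | iter k=0: | res := 0 | iter k=1: | res := 2 | tmp := -7 | result -7
compute2: tmp := 4 | acc := 4 | (abs(acc) == (a + tmp)): false | acc := 1 | (((-(2 - acc)) == (b + 3)) or (max(tmp, acc) < (b * tmp))): false | a := 1 | res := 0 | iter i=0: | res := 0 | res := 1 | res := 3 | iter i=1: | res := 1 | res := 2 | res := 4 | iter i=2: | res := 1 | res := 2 | res := 4 | tmp := -9 | result -5
-7 and -5 differ, so these are not the same function on this domain.
verdict: not equivalent; witness: a=1, b=-1


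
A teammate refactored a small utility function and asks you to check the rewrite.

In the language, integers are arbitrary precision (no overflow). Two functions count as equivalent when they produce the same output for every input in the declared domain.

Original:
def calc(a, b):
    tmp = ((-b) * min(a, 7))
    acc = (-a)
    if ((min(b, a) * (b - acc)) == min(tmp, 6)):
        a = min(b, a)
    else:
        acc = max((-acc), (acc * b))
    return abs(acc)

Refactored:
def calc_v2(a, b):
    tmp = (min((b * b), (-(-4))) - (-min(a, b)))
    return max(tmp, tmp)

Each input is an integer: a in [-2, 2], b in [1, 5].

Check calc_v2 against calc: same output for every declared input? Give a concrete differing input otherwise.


Input a=-2, b=1: 2 from calc versus -1 from calc_v2.
verdict: not equivalent; witness: a=-2, b=1


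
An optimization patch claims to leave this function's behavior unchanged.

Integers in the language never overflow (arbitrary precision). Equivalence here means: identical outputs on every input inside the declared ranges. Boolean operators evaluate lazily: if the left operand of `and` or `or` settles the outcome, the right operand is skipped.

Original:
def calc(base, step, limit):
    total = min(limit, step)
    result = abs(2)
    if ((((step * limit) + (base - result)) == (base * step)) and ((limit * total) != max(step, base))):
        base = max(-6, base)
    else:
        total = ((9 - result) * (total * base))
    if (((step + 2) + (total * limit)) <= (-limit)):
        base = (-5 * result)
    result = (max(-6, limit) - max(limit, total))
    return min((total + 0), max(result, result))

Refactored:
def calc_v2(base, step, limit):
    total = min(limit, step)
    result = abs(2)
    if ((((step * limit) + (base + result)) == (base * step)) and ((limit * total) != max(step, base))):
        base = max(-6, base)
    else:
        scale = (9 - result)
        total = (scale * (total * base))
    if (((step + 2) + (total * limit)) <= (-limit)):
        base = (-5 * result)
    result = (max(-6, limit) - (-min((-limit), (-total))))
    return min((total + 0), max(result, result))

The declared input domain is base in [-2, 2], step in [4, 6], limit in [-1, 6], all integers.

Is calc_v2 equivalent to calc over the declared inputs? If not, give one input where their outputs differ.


Run the pair on base=-2, step=4, limit=-1.
calc: total := -1 | result := 2 | ((((step * limit) + (base - result)) == (base * step)) and ((limit * total) != max(step, base))): true | base := -2 | (((step + 2) + (total * limit)) <= (-limit)): false | result := 0 | result -1
calc_v2: total := -1 | result := 2 | ((((step * limit) + (base + result)) == (base * step)) and ((limit * total) != max(step, base))): false | scale := 7 | total := 14 | (((step + 2) + (total * limit)) <= (-limit)): true | base := -10 | result := -15 | result -15
-1 vs -15 — the two versions disagree here.
verdict: not equivalent; witness: base=-2, step=4, limit=-1


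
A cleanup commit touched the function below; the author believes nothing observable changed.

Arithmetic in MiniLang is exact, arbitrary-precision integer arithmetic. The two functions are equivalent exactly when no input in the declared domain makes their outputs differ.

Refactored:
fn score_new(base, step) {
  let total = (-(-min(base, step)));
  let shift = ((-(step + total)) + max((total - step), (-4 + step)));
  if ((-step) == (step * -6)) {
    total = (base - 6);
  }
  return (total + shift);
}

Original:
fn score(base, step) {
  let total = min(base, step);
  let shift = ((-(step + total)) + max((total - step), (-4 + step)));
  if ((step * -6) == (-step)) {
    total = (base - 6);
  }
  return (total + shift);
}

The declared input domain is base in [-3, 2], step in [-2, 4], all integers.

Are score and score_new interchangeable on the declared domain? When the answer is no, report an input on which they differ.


The two are interchangeable: same computation, different form, and every declared input agrees.
One worked example (base=-1, step=1) — score: total becomes -1; next shift becomes -2; next ((step * -6) == (-step)) evaluates to false; next final value -3; score_new: total becomes -1; next shift becomes -2; next ((-step) == (step * -6)) evaluates to false; next final value -3; agreement on -3.
Every one of the 42 inputs gives matching results.
verdict: equivalent


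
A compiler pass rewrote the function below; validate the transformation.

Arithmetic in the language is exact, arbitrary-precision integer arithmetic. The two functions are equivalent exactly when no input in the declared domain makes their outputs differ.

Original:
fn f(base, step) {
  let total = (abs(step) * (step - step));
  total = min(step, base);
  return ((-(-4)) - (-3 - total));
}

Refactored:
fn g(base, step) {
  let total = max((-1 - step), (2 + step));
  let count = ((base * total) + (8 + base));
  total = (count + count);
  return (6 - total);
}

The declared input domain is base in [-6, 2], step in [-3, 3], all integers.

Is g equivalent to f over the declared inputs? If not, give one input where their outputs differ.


Not equivalent: base=-6, step=-3 separates them (1 vs 26).
f: total = 0; total = -6; return 1
g: total = 2; count = -10; total = -20; return 26
verdict: not equivalent; witness: base=-6, step=-3


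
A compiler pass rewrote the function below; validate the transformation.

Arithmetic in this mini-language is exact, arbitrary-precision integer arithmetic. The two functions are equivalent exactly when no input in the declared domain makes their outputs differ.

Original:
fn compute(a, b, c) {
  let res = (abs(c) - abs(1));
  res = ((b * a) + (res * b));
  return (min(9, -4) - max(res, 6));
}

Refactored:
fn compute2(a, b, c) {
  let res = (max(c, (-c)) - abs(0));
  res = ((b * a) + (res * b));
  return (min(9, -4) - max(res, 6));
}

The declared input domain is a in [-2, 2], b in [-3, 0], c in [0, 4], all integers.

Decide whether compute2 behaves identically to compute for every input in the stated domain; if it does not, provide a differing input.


Try a=-2, b=-3, c=0.
compute: res becomes -1; next res becomes 9; next final value -13
compute2: res becomes 0; next res becomes 6; next final value -10
-13 against -10: the behavior changed.
verdict: not equivalent; witness: a=-2, b=-3, c=0


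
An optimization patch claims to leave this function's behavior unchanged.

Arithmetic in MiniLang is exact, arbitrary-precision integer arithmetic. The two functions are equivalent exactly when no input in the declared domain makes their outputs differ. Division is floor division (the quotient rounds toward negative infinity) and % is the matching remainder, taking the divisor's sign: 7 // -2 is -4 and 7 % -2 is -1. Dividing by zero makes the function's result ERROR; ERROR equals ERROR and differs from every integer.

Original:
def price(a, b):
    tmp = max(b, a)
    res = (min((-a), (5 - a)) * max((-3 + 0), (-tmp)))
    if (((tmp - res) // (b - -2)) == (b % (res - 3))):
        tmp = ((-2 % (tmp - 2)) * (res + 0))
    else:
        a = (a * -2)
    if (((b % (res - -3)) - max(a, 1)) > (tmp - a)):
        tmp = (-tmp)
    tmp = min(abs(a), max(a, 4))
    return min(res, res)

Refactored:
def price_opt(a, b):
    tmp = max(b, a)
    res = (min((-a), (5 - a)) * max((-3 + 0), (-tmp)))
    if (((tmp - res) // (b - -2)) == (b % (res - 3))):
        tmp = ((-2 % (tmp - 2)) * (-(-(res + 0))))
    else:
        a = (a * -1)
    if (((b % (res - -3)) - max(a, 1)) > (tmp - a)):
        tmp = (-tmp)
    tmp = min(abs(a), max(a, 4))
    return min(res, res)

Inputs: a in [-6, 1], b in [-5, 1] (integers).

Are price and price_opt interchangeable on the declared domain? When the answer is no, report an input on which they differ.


Equivalent. The edit looks behavioral (`-2` became `-1`), but over these ranges it never changes the outcome.
Checked all 56 inputs in the declared domain: the outputs agree on every one.
Tracing a=-6, b=-5: price: tmp = -5; res = 30; (((tmp - res) // (b - -2)) == (b % (res - 3))) -> false; a = 12; (((b % (res - -3)) - max(a, 1)) > (tmp - a)) -> true; tmp = 5; tmp = 12; return 30 | price_opt: tmp = -5; res = 30; (((tmp - res) // (b - -2)) == (b % (res - 3))) -> false; a = 6; (((b % (res - -3)) - max(a, 1)) > (tmp - a)) -> true; tmp = 5; tmp = 6; return 30 — matching result 30.
verdict: equivalent


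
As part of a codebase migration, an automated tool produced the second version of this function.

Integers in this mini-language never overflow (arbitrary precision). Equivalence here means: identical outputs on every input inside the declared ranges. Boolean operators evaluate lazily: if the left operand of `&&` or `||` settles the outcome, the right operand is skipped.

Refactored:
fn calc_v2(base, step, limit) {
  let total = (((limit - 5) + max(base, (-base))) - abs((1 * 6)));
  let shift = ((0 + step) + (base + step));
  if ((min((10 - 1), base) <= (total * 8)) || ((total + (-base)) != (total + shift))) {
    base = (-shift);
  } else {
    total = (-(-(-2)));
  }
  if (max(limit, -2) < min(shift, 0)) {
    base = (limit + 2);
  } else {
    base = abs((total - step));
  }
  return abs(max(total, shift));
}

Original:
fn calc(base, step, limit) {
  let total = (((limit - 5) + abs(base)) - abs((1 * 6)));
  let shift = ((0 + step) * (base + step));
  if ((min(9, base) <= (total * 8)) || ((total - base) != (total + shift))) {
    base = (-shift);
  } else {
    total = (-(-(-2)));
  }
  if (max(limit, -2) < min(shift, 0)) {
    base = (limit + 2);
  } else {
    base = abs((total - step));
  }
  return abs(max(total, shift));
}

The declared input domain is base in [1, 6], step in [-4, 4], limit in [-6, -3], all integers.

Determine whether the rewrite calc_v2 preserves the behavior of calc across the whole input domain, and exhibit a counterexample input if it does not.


These are not equivalent — on base=1, step=-4, limit=-6 the outputs split (12 vs 7).
calc: total := -16 | shift := 12 | ((min(9, base) <= (total * 8)) || ((total - base) != (total + shift))): true | base := -12 | (max(limit, -2) < min(shift, 0)): true | base := -4 | result 12
calc_v2: total := -16 | shift := -7 | ((min((10 - 1), base) <= (total * 8)) || ((total + (-base)) != (total + shift))): true | base := 7 | (max(limit, -2) < min(shift, 0)): false | base := 12 | result 7
verdict: not equivalent; witness: base=1, step=-4, limit=-6


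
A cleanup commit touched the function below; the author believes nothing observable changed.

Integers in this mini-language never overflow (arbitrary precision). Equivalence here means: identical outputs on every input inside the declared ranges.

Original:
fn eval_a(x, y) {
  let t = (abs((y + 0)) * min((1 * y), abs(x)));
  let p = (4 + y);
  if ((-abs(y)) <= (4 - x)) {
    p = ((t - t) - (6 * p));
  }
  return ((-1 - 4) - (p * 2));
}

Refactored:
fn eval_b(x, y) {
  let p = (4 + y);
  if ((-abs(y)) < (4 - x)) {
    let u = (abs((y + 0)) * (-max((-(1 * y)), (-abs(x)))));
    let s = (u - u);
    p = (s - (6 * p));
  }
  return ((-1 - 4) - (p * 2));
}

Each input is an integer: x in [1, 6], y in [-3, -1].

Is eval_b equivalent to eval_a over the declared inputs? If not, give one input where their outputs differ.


Run the pair on x=5, y=-1.
eval_a: t becomes -1; next p becomes 3; next ((-abs(y)) <= (4 - x)) evaluates to true; next p becomes -18; next final value 31
eval_b: p becomes 3; next ((-abs(y)) < (4 - x)) evaluates to false; next final value -11
31 and -11 differ, so these are not the same function on this domain.
verdict: not equivalent; witness: x=5, y=-1


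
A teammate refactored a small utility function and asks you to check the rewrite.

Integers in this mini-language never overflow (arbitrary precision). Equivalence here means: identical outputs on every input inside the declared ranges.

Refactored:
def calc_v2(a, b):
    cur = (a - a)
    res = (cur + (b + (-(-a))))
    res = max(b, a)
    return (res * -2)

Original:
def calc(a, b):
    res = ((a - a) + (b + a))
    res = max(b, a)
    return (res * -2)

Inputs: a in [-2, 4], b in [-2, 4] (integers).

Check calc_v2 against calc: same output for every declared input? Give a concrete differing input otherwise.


The two are interchangeable: statement counts differ, and local variable names differ, and every declared input agrees.
As a probe, take a=2, b=-2: calc runs res=0, then res=2, then returns -4; calc_v2 runs cur=0, then res=0, then res=2, then returns -4; both end at -4.
Every one of the 49 inputs gives matching results.
verdict: equivalent


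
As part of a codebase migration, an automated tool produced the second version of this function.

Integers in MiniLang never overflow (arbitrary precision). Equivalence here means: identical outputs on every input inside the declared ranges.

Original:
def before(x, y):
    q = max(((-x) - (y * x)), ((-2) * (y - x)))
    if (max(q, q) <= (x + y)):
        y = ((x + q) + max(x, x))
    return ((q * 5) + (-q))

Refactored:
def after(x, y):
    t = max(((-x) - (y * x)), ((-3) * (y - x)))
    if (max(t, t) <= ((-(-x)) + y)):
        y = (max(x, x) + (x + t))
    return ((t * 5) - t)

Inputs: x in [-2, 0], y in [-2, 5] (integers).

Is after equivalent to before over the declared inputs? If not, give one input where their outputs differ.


Not equivalent: x=-1, y=-2 separates them (8 vs 12).
before: q=2, then (max(q, q) <= (x + y)) is false, then returns 8
after: t=3, then (max(t, t) <= ((-(-x)) + y)) is false, then returns 12
verdict: not equivalent; witness: x=-1, y=-2


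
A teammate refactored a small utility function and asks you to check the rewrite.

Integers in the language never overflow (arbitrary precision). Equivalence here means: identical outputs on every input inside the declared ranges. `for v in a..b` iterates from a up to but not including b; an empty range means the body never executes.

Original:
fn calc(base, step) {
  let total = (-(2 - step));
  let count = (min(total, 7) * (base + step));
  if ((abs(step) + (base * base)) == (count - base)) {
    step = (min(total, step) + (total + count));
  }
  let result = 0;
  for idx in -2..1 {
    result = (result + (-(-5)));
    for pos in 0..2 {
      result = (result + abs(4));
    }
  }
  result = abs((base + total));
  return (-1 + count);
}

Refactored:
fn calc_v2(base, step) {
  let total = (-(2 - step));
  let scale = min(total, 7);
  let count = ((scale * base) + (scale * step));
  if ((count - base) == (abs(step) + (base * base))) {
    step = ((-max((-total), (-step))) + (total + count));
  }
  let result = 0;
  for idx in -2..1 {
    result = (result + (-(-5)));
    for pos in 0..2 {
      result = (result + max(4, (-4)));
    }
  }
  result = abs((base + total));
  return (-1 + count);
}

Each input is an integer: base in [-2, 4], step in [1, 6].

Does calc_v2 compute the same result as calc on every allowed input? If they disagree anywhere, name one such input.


Reading the diff, among the changes: statement counts differ; constant usage differs; local variable names differ; arithmetic usage differs; min/max/abs usage differs.
As a probe, take base=-1, step=5: calc runs total=3, then count=12, then ((abs(step) + (base * base)) == (count - base)) is false, then result=0, then (idx=-2), then result=5, then (pos=0), then result=9, then (pos=1), then result=13, then (idx=-1), then result=18, then (pos=0), then result=22, then (pos=1), then result=26, then (idx=0), then result=31, then (pos=0), then result=35, then (pos=1), then result=39, then result=2, then returns 11; calc_v2 runs total=3, then scale=3, then count=12, then ((count - base) == (abs(step) + (base * base))) is false, then result=0, then (idx=-2), then result=5, then (pos=0), then result=9, then (pos=1), then result=13, then (idx=-1), then result=18, then (pos=0), then result=22, then (pos=1), then result=26, then (idx=0), then result=31, then (pos=0), then result=35, then (pos=1), then result=39, then result=2, then returns 11; both end at 11.
Sweeping the whole domain (42 inputs) finds no disagreement.
verdict: equivalent


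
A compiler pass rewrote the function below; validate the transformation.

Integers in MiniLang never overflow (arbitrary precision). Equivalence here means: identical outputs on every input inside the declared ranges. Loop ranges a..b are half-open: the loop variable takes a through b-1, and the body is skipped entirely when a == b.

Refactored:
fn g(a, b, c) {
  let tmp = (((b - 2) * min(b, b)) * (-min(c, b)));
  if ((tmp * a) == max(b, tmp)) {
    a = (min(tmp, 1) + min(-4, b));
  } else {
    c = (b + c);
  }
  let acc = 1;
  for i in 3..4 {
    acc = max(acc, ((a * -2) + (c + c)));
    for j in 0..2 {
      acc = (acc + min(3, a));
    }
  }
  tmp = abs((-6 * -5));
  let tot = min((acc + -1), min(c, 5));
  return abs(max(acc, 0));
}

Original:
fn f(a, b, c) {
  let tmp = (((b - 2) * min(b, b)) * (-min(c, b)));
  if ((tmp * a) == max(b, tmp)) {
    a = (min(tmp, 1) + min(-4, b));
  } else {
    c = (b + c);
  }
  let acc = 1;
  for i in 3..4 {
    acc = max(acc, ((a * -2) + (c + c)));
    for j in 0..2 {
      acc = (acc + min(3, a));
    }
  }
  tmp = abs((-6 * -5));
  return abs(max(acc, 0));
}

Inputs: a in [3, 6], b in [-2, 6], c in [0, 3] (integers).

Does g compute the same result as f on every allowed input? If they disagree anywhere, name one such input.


Although local variable names differ; and constant usage differs; and arithmetic usage differs; and statement counts differ; and min/max/abs usage differs, 144/144 inputs agree.
verdict: equivalent


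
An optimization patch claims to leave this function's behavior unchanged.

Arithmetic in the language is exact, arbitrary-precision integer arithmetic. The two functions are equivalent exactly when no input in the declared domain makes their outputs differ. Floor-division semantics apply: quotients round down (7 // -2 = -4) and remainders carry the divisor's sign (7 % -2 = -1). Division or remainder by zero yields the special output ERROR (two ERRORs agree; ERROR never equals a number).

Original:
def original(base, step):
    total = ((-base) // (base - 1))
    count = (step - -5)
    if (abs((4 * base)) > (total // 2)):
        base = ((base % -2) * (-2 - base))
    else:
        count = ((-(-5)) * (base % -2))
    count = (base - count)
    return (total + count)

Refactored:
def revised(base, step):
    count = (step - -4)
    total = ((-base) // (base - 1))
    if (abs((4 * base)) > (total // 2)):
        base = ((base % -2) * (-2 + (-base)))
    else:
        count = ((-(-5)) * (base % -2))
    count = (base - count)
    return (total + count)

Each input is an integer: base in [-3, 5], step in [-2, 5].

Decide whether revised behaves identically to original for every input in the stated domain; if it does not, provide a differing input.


Run the pair on base=-3, step=-2.
original: total = -1; count = 3; (abs((4 * base)) > (total // 2)) -> true; base = -1; count = -4; return -5
revised: count = 2; total = -1; (abs((4 * base)) > (total // 2)) -> true; base = -1; count = -3; return -4
-5 != -4, so the rewrite changes behavior.
verdict: not equivalent; witness: base=-3, step=-2


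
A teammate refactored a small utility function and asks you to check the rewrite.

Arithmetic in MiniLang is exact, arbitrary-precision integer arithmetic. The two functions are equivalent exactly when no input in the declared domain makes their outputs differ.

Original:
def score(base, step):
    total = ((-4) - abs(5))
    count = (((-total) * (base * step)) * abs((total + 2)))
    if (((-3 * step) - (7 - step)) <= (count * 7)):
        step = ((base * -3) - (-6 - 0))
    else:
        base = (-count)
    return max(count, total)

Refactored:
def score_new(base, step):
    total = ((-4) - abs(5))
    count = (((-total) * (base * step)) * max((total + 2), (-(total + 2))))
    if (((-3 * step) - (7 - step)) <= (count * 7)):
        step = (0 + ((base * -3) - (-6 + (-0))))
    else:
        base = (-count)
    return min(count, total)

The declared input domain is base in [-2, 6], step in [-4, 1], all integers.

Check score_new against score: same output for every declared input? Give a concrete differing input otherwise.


These are not equivalent — on base=-2, step=-4 the outputs split (504 vs -9).
score: total := -9 | count := 504 | (((-3 * step) - (7 - step)) <= (count * 7)): true | step := 12 | result 504
score_new: total := -9 | count := 504 | (((-3 * step) - (7 - step)) <= (count * 7)): true | step := 12 | result -9
verdict: not equivalent; witness: base=-2, step=-4
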